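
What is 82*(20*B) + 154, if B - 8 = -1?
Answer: 11634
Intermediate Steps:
B = 7 (B = 8 - 1 = 7)
82*(20*B) + 154 = 82*(20*7) + 154 = 82*140 + 154 = 11480 + 154 = 11634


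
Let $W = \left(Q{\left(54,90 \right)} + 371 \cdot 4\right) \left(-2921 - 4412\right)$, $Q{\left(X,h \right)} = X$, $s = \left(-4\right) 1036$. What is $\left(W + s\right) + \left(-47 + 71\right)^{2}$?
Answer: $-11281722$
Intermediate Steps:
$s = -4144$
$W = -11278154$ ($W = \left(54 + 371 \cdot 4\right) \left(-2921 - 4412\right) = \left(54 + 1484\right) \left(-7333\right) = 1538 \left(-7333\right) = -11278154$)
$\left(W + s\right) + \left(-47 + 71\right)^{2} = \left(-11278154 - 4144\right) + \left(-47 + 71\right)^{2} = -11282298 + 24^{2} = -11282298 + 576 = -11281722$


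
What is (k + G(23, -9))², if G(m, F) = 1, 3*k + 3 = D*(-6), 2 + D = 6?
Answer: 64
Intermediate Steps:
D = 4 (D = -2 + 6 = 4)
k = -9 (k = -1 + (4*(-6))/3 = -1 + (⅓)*(-24) = -1 - 8 = -9)
(k + G(23, -9))² = (-9 + 1)² = (-8)² = 64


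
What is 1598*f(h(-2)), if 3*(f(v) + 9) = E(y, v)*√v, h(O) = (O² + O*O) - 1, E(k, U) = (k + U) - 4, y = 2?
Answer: -14382 + 7990*√7/3 ≈ -7335.5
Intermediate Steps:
E(k, U) = -4 + U + k (E(k, U) = (U + k) - 4 = -4 + U + k)
h(O) = -1 + 2*O² (h(O) = (O² + O²) - 1 = 2*O² - 1 = -1 + 2*O²)
f(v) = -9 + √v*(-2 + v)/3 (f(v) = -9 + ((-4 + v + 2)*√v)/3 = -9 + ((-2 + v)*√v)/3 = -9 + (√v*(-2 + v))/3 = -9 + √v*(-2 + v)/3)
1598*f(h(-2)) = 1598*(-9 + √(-1 + 2*(-2)²)*(-2 + (-1 + 2*(-2)²))/3) = 1598*(-9 + √(-1 + 2*4)*(-2 + (-1 + 2*4))/3) = 1598*(-9 + √(-1 + 8)*(-2 + (-1 + 8))/3) = 1598*(-9 + √7*(-2 + 7)/3) = 1598*(-9 + (⅓)*√7*5) = 1598*(-9 + 5*√7/3) = -14382 + 7990*√7/3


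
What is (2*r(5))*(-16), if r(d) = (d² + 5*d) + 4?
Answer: -1728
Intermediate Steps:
r(d) = 4 + d² + 5*d
(2*r(5))*(-16) = (2*(4 + 5² + 5*5))*(-16) = (2*(4 + 25 + 25))*(-16) = (2*54)*(-16) = 108*(-16) = -1728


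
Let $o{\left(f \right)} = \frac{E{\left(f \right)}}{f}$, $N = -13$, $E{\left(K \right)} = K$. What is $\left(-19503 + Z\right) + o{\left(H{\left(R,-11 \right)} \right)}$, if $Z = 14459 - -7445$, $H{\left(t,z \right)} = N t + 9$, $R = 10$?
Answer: $2402$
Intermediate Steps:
$H{\left(t,z \right)} = 9 - 13 t$ ($H{\left(t,z \right)} = - 13 t + 9 = 9 - 13 t$)
$o{\left(f \right)} = 1$ ($o{\left(f \right)} = \frac{f}{f} = 1$)
$Z = 21904$ ($Z = 14459 + 7445 = 21904$)
$\left(-19503 + Z\right) + o{\left(H{\left(R,-11 \right)} \right)} = \left(-19503 + 21904\right) + 1 = 2401 + 1 = 2402$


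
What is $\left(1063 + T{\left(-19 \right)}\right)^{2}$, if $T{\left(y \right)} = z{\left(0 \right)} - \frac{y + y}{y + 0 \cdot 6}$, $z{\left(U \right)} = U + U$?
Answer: $1125721$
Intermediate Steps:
$z{\left(U \right)} = 2 U$
$T{\left(y \right)} = -2$ ($T{\left(y \right)} = 2 \cdot 0 - \frac{y + y}{y + 0 \cdot 6} = 0 - \frac{2 y}{y + 0} = 0 - \frac{2 y}{y} = 0 - 2 = -2$)
$\left(1063 + T{\left(-19 \right)}\right)^{2} = \left(1063 - 2\right)^{2} = 1061^{2} = 1125721$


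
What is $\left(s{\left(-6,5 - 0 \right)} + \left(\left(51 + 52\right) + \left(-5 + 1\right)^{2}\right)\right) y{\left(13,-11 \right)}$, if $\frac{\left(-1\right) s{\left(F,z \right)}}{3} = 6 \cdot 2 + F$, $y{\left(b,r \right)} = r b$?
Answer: $-14443$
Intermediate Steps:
$y{\left(b,r \right)} = b r$
$s{\left(F,z \right)} = -36 - 3 F$ ($s{\left(F,z \right)} = - 3 \left(6 \cdot 2 + F\right) = - 3 \left(12 + F\right) = -36 - 3 F$)
$\left(s{\left(-6,5 - 0 \right)} + \left(\left(51 + 52\right) + \left(-5 + 1\right)^{2}\right)\right) y{\left(13,-11 \right)} = \left(\left(-36 - -18\right) + \left(\left(51 + 52\right) + \left(-5 + 1\right)^{2}\right)\right) 13 \left(-11\right) = \left(\left(-36 + 18\right) + \left(103 + \left(-4\right)^{2}\right)\right) \left(-143\right) = \left(-18 + \left(103 + 16\right)\right) \left(-143\right) = \left(-18 + 119\right) \left(-143\right) = 101 \left(-143\right) = -14443$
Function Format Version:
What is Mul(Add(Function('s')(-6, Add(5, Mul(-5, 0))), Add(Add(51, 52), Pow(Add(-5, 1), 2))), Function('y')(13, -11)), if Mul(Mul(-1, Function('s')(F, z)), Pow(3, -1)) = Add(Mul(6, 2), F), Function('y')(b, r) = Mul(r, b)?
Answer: -14443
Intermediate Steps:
Function('y')(b, r) = Mul(b, r)
Function('s')(F, z) = Add(-36, Mul(-3, F)) (Function('s')(F, z) = Mul(-3, Add(Mul(6, 2), F)) = Mul(-3, Add(12, F)) = Add(-36, Mul(-3, F)))
Mul(Add(Function('s')(-6, Add(5, Mul(-5, 0))), Add(Add(51, 52), Pow(Add(-5, 1), 2))), Function('y')(13, -11)) = Mul(Add(Add(-36, Mul(-3, -6)), Add(Add(51, 52), Pow(Add(-5, 1), 2))), Mul(13, -11)) = Mul(Add(Add(-36, 18), Add(103, Pow(-4, 2))), -143) = Mul(Add(-18, Add(103, 16)), -143) = Mul(Add(-18, 119), -143) = Mul(101, -143) = -14443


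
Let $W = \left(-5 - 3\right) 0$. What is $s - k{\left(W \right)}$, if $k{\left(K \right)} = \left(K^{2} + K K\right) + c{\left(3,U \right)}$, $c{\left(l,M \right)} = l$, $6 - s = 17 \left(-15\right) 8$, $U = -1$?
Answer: $2043$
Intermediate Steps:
$s = 2046$ ($s = 6 - 17 \left(-15\right) 8 = 6 - \left(-255\right) 8 = 6 - -2040 = 6 + 2040 = 2046$)
$W = 0$ ($W = \left(-8\right) 0 = 0$)
$k{\left(K \right)} = 3 + 2 K^{2}$ ($k{\left(K \right)} = \left(K^{2} + K K\right) + 3 = \left(K^{2} + K^{2}\right) + 3 = 2 K^{2} + 3 = 3 + 2 K^{2}$)
$s - k{\left(W \right)} = 2046 - \left(3 + 2 \cdot 0^{2}\right) = 2046 - \left(3 + 2 \cdot 0\right) = 2046 - \left(3 + 0\right) = 2046 - 3 = 2043$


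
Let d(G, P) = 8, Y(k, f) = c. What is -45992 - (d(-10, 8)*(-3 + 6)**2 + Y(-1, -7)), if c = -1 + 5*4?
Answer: -46083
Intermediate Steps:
c = 19 (c = -1 + 20 = 19)
Y(k, f) = 19
-45992 - (d(-10, 8)*(-3 + 6)**2 + Y(-1, -7)) = -45992 - (8*(-3 + 6)**2 + 19) = -45992 - (8*3**2 + 19) = -45992 - (8*9 + 19) = -45992 - (72 + 19) = -45992 - 1*91 = -45992 - 91 = -46083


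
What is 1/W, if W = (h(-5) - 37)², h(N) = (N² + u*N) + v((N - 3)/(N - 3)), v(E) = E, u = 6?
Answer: 1/1681 ≈ 0.00059488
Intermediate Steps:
h(N) = 1 + N² + 6*N (h(N) = (N² + 6*N) + (N - 3)/(N - 3) = (N² + 6*N) + (-3 + N)/(-3 + N) = (N² + 6*N) + 1 = 1 + N² + 6*N)
W = 1681 (W = ((1 + (-5)² + 6*(-5)) - 37)² = ((1 + 25 - 30) - 37)² = (-4 - 37)² = (-41)² = 1681)
1/W = 1/1681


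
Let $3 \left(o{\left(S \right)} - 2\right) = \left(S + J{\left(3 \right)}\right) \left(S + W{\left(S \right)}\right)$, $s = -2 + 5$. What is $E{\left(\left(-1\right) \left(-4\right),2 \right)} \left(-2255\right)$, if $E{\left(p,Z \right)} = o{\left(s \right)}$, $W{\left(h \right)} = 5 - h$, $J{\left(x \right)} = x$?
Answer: $-27060$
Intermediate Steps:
$s = 3$
$o{\left(S \right)} = 7 + \frac{5 S}{3}$ ($o{\left(S \right)} = 2 + \frac{\left(S + 3\right) \left(S - \left(-5 + S\right)\right)}{3} = 2 + \frac{\left(3 + S\right) 5}{3} = 2 + \frac{15 + 5 S}{3} = 2 + \left(5 + \frac{5 S}{3}\right) = 7 + \frac{5 S}{3}$)
$E{\left(p,Z \right)} = 12$ ($E{\left(p,Z \right)} = 7 + \frac{5}{3} \cdot 3 = 7 + 5 = 12$)
$E{\left(\left(-1\right) \left(-4\right),2 \right)} \left(-2255\right) = 12 \left(-2255\right) = -27060$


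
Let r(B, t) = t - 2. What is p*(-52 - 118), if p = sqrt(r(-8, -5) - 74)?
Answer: -1530*I ≈ -1530.0*I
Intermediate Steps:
r(B, t) = -2 + t
p = 9*I (p = sqrt((-2 - 5) - 74) = sqrt(-7 - 74) = sqrt(-81) = 9*I ≈ 9.0*I)
p*(-52 - 118) = (9*I)*(-52 - 118) = (9*I)*(-170) = -1530*I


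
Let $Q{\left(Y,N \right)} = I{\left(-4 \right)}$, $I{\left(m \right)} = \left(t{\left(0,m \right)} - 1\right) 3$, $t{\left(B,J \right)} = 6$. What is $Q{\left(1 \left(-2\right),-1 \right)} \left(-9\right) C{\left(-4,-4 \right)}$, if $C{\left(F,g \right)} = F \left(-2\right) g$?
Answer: $4320$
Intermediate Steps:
$C{\left(F,g \right)} = - 2 F g$
$I{\left(m \right)} = 15$ ($I{\left(m \right)} = \left(6 - 1\right) 3 = 5 \cdot 3 = 15$)
$Q{\left(Y,N \right)} = 15$
$Q{\left(1 \left(-2\right),-1 \right)} \left(-9\right) C{\left(-4,-4 \right)} = 15 \left(-9\right) \left(\left(-2\right) \left(-4\right) \left(-4\right)\right) = \left(-135\right) \left(-32\right) = 4320$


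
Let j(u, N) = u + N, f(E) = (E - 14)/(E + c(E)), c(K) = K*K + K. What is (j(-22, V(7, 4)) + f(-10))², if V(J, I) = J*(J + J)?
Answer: 573049/100 ≈ 5730.5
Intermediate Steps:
c(K) = K + K² (c(K) = K² + K = K + K²)
V(J, I) = 2*J² (V(J, I) = J*(2*J) = 2*J²)
f(E) = (-14 + E)/(E + E*(1 + E)) (f(E) = (E - 14)/(E + E*(1 + E)) = (-14 + E)/(E + E*(1 + E)))
j(u, N) = N + u
(j(-22, V(7, 4)) + f(-10))² = ((2*7² - 22) + (-14 - 10)/((-10)*(2 - 10)))² = ((2*49 - 22) - ⅒*(-24)/(-8))² = ((98 - 22) - ⅒*(-⅛)*(-24))² = (76 - 3/10)² = (757/10)² = 573049/100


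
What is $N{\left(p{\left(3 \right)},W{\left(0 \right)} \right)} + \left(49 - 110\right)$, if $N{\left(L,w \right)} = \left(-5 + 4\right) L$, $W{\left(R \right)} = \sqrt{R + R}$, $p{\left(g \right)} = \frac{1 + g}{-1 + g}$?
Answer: $-63$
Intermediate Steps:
$p{\left(g \right)} = \frac{1 + g}{-1 + g}$
$W{\left(R \right)} = \sqrt{2} \sqrt{R}$ ($W{\left(R \right)} = \sqrt{2 R} = \sqrt{2} \sqrt{R}$)
$N{\left(L,w \right)} = - L$
$N{\left(p{\left(3 \right)},W{\left(0 \right)} \right)} + \left(49 - 110\right) = - \frac{1 + 3}{-1 + 3} + \left(49 - 110\right) = - \frac{4}{2} + \left(49 - 110\right) = - \frac{4}{2} - 61 = \left(-1\right) 2 - 61 = -2 - 61 = -63$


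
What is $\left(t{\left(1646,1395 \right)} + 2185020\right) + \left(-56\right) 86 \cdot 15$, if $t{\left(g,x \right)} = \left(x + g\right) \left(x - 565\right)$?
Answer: $4636810$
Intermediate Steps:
$t{\left(g,x \right)} = \left(-565 + x\right) \left(g + x\right)$ ($t{\left(g,x \right)} = \left(g + x\right) \left(-565 + x\right) = \left(-565 + x\right) \left(g + x\right)$)
$\left(t{\left(1646,1395 \right)} + 2185020\right) + \left(-56\right) 86 \cdot 15 = \left(\left(1395^{2} - 929990 - 788175 + 1646 \cdot 1395\right) + 2185020\right) + \left(-56\right) 86 \cdot 15 = \left(\left(1946025 - 929990 - 788175 + 2296170\right) + 2185020\right) - 72240 = \left(2524030 + 2185020\right) - 72240 = 4709050 - 72240 = 4636810$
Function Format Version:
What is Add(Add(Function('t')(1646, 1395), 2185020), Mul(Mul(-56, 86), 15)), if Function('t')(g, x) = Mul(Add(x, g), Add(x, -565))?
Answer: 4636810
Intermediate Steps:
Function('t')(g, x) = Mul(Add(-565, x), Add(g, x)) (Function('t')(g, x) = Mul(Add(g, x), Add(-565, x)) = Mul(Add(-565, x), Add(g, x)))
Add(Add(Function('t')(1646, 1395), 2185020), Mul(Mul(-56, 86), 15)) = Add(Add(Add(Pow(1395, 2), Mul(-565, 1646), Mul(-565, 1395), Mul(1646, 1395)), 2185020), Mul(Mul(-56, 86), 15)) = Add(Add(Add(1946025, -929990, -788175, 2296170), 2185020), Mul(-4816, 15)) = Add(Add(2524030, 2185020), -72240) = Add(4709050, -72240) = 4636810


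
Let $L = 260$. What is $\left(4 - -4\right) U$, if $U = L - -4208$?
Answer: $35744$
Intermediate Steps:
$U = 4468$ ($U = 260 - -4208 = 260 + 4208 = 4468$)
$\left(4 - -4\right) U = \left(4 - -4\right) 4468 = \left(4 + 4\right) 4468 = 8 \cdot 4468 = 35744$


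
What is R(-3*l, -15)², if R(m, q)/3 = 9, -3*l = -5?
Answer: 729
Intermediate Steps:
l = 5/3 (l = -⅓*(-5) = 5/3 ≈ 1.6667)
R(m, q) = 27 (R(m, q) = 3*9 = 27)
R(-3*l, -15)² = 27² = 729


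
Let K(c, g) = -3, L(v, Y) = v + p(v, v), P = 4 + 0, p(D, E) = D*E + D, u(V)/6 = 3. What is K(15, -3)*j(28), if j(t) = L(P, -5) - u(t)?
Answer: -18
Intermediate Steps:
u(V) = 18 (u(V) = 6*3 = 18)
p(D, E) = D + D*E
P = 4
L(v, Y) = v + v*(1 + v)
j(t) = 6 (j(t) = 4*(2 + 4) - 1*18 = 4*6 - 18 = 24 - 18 = 6)
K(15, -3)*j(28) = -3*6 = -18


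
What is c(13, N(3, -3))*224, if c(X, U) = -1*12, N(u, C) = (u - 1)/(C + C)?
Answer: -2688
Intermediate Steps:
N(u, C) = (-1 + u)/(2*C) (N(u, C) = (-1 + u)/((2*C)) = (-1 + u)*(1/(2*C)) = (-1 + u)/(2*C))
c(X, U) = -12
c(13, N(3, -3))*224 = -12*224 = -2688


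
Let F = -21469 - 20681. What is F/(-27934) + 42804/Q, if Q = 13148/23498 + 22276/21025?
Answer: 73844675652397425/2792974523279 ≈ 26439.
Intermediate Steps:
Q = 399939074/247022725 (Q = 13148*(1/23498) + 22276*(1/21025) = 6574/11749 + 22276/21025 = 399939074/247022725 ≈ 1.6190)
F = -42150
F/(-27934) + 42804/Q = -42150/(-27934) + 42804/(399939074/247022725) = -42150*(-1/27934) + 42804*(247022725/399939074) = 21075/13967 + 5286780360450/199969537 = 73844675652397425/2792974523279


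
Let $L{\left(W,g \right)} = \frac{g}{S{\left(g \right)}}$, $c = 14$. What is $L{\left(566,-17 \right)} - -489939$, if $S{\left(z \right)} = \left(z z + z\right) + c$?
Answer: $\frac{140122537}{286} \approx 4.8994 \cdot 10^{5}$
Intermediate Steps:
$S{\left(z \right)} = 14 + z + z^{2}$ ($S{\left(z \right)} = \left(z z + z\right) + 14 = \left(z^{2} + z\right) + 14 = \left(z + z^{2}\right) + 14 = 14 + z + z^{2}$)
$L{\left(W,g \right)} = \frac{g}{14 + g + g^{2}}$
$L{\left(566,-17 \right)} - -489939 = - \frac{17}{14 - 17 + \left(-17\right)^{2}} - -489939 = - \frac{17}{14 - 17 + 289} + 489939 = - \frac{17}{286} + 489939 = \frac{140122537}{286}$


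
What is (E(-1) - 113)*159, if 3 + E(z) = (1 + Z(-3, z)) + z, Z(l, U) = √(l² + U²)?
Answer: -18444 + 159*√10 ≈ -17941.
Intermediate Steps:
Z(l, U) = √(U² + l²)
E(z) = -2 + z + √(9 + z²) (E(z) = -3 + ((1 + √(z² + (-3)²)) + z) = -3 + ((1 + √(z² + 9)) + z) = -3 + ((1 + √(9 + z²)) + z) = -3 + (1 + z + √(9 + z²)) = -2 + z + √(9 + z²))
(E(-1) - 113)*159 = ((-2 - 1 + √(9 + (-1)²)) - 113)*159 = ((-2 - 1 + √(9 + 1)) - 113)*159 = ((-2 - 1 + √10) - 113)*159 = ((-3 + √10) - 113)*159 = (-116 + √10)*159 = -18444 + 159*√10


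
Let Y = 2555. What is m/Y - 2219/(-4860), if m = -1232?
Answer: -1817/70956 ≈ -0.025607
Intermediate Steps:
m/Y - 2219/(-4860) = -1232/2555 - 2219/(-4860) = -1232*1/2555 - 2219*(-1/4860) = -176/365 + 2219/4860 = -1817/70956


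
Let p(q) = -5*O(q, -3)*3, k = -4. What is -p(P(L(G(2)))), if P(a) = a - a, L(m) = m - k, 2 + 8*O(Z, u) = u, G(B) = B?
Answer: -75/8 ≈ -9.3750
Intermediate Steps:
O(Z, u) = -¼ + u/8
L(m) = 4 + m (L(m) = m - 1*(-4) = m + 4 = 4 + m)
P(a) = 0
p(q) = 75/8 (p(q) = -5*(-¼ + (⅛)*(-3))*3 = -5*(-¼ - 3/8)*3 = -5*(-5/8)*3 = (25/8)*3 = 75/8)
-p(P(L(G(2)))) = -1*75/8 = -75/8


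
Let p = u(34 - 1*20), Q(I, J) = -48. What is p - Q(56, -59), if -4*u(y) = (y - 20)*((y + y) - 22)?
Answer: 57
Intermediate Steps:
u(y) = -(-22 + 2*y)*(-20 + y)/4 (u(y) = -(y - 20)*((y + y) - 22)/4 = -(-20 + y)*(2*y - 22)/4 = -(-20 + y)*(-22 + 2*y)/4 = -(-22 + 2*y)*(-20 + y)/4)
p = 9 (p = -110 - (34 - 1*20)²/2 + 31*(34 - 1*20)/2 = -110 - (34 - 20)²/2 + 31*(34 - 20)/2 = -110 - ½*14² + (31/2)*14 = -110 - ½*196 + 217 = -110 - 98 + 217 = 9)
p - Q(56, -59) = 9 - 1*(-48) = 9 + 48 = 57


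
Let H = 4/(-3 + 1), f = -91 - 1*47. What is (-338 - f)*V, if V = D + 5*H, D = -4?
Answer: 2800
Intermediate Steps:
f = -138 (f = -91 - 47 = -138)
H = -2 (H = 4/(-2) = -1/2*4 = -2)
V = -14 (V = -4 + 5*(-2) = -4 - 10 = -14)
(-338 - f)*V = (-338 - 1*(-138))*(-14) = (-338 + 138)*(-14) = -200*(-14) = 2800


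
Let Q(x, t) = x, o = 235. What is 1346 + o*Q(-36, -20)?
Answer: -7114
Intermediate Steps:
1346 + o*Q(-36, -20) = 1346 + 235*(-36) = 1346 - 8460 = -7114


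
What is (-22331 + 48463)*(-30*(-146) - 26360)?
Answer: -574381360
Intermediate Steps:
(-22331 + 48463)*(-30*(-146) - 26360) = 26132*(4380 - 26360) = 26132*(-21980) = -574381360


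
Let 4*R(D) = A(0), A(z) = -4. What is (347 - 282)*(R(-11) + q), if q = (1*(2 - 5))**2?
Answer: 520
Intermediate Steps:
R(D) = -1 (R(D) = (1/4)*(-4) = -1)
q = 9 (q = (1*(-3))**2 = (-3)**2 = 9)
(347 - 282)*(R(-11) + q) = (347 - 282)*(-1 + 9) = 65*8 = 520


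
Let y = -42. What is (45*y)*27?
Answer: -51030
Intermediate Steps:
(45*y)*27 = (45*(-42))*27 = -1890*27 = -51030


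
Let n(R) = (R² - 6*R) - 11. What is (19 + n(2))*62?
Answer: 0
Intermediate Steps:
n(R) = -11 + R² - 6*R
(19 + n(2))*62 = (19 + (-11 + 2² - 6*2))*62 = (19 + (-11 + 4 - 12))*62 = (19 - 19)*62 = 0*62 = 0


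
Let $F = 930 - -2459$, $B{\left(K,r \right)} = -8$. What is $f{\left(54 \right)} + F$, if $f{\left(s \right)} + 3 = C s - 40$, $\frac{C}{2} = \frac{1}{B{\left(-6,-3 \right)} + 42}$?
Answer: $\frac{56936}{17} \approx 3349.2$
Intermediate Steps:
$C = \frac{1}{17}$ ($C = \frac{2}{-8 + 42} = \frac{2}{34} = 2 \cdot \frac{1}{34} = \frac{1}{17} \approx 0.058824$)
$f{\left(s \right)} = -43 + \frac{s}{17}$ ($f{\left(s \right)} = -3 + \left(\frac{s}{17} - 40\right) = -3 + \left(-40 + \frac{s}{17}\right) = -43 + \frac{s}{17}$)
$F = 3389$ ($F = 930 + 2459 = 3389$)
$f{\left(54 \right)} + F = \left(-43 + \frac{1}{17} \cdot 54\right) + 3389 = \left(-43 + \frac{54}{17}\right) + 3389 = - \frac{677}{17} + 3389 = \frac{56936}{17}$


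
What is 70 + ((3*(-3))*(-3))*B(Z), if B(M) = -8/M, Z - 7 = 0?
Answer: 274/7 ≈ 39.143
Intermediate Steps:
Z = 7 (Z = 7 + 0 = 7)
70 + ((3*(-3))*(-3))*B(Z) = 70 + ((3*(-3))*(-3))*(-8/7) = 70 + (-9*(-3))*(-8*⅐) = 70 + 27*(-8/7) = 70 - 216/7 = 274/7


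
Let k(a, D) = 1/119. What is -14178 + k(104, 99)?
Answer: -1687181/119 ≈ -14178.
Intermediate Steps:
k(a, D) = 1/119
-14178 + k(104, 99) = -14178 + 1/119 = -1687181/119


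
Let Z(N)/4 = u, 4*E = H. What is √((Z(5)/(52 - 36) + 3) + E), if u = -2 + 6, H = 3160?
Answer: √794 ≈ 28.178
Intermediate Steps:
E = 790 (E = (¼)*3160 = 790)
u = 4
Z(N) = 16 (Z(N) = 4*4 = 16)
√((Z(5)/(52 - 36) + 3) + E) = √((16/(52 - 36) + 3) + 790) = √((16/16 + 3) + 790) = √((16*(1/16) + 3) + 790) = √((1 + 3) + 790) = √(4 + 790) = √794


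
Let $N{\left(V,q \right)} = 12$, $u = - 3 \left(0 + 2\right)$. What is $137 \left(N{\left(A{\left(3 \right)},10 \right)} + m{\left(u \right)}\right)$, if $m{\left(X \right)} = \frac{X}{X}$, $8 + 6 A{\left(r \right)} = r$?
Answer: $1781$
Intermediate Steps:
$u = -6$ ($u = \left(-3\right) 2 = -6$)
$A{\left(r \right)} = - \frac{4}{3} + \frac{r}{6}$
$m{\left(X \right)} = 1$
$137 \left(N{\left(A{\left(3 \right)},10 \right)} + m{\left(u \right)}\right) = 137 \left(12 + 1\right) = 137 \cdot 13 = 1781$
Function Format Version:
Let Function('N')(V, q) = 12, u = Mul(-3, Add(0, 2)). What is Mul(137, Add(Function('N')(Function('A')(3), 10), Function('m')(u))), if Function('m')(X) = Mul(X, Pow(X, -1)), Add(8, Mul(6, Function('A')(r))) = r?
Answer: 1781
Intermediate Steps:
u = -6 (u = Mul(-3, 2) = -6)
Function('A')(r) = Add(Rational(-4, 3), Mul(Rational(1, 6), r))
Function('m')(X) = 1
Mul(137, Add(Function('N')(Function('A')(3), 10), Function('m')(u))) = Mul(137, Add(12, 1)) = Mul(137, 13) = 1781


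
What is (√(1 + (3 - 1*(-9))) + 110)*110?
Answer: 12100 + 110*√13 ≈ 12497.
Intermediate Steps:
(√(1 + (3 - 1*(-9))) + 110)*110 = (√(1 + (3 + 9)) + 110)*110 = (√(1 + 12) + 110)*110 = (√13 + 110)*110 = (110 + √13)*110 = 12100 + 110*√13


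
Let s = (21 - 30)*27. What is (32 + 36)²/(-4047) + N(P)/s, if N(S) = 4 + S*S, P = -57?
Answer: -4762841/327807 ≈ -14.529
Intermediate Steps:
s = -243 (s = -9*27 = -243)
N(S) = 4 + S²
(32 + 36)²/(-4047) + N(P)/s = (32 + 36)²/(-4047) + (4 + (-57)²)/(-243) = 68²*(-1/4047) + (4 + 3249)*(-1/243) = 4624*(-1/4047) + 3253*(-1/243) = -4624/4047 - 3253/243 = -4762841/327807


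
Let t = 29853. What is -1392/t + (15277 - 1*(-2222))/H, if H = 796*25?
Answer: 164898949/198024900 ≈ 0.83272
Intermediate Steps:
H = 19900
-1392/t + (15277 - 1*(-2222))/H = -1392/29853 + (15277 - 1*(-2222))/19900 = -1392*1/29853 + (15277 + 2222)*(1/19900) = -464/9951 + 17499*(1/19900) = -464/9951 + 17499/19900 = 164898949/198024900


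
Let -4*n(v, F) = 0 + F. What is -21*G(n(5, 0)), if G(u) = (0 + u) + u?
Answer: 0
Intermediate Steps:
n(v, F) = -F/4 (n(v, F) = -(0 + F)/4 = -F/4)
G(u) = 2*u (G(u) = u + u = 2*u)
-21*G(n(5, 0)) = -42*(-¼*0) = -42*0 = -21*0 = 0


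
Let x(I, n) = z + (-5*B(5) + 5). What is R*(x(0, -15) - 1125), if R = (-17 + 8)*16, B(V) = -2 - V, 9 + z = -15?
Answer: 159696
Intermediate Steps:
z = -24 (z = -9 - 15 = -24)
R = -144 (R = -9*16 = -144)
x(I, n) = 16 (x(I, n) = -24 + (-5*(-2 - 1*5) + 5) = -24 + (-5*(-2 - 5) + 5) = -24 + (-5*(-7) + 5) = -24 + (35 + 5) = -24 + 40 = 16)
R*(x(0, -15) - 1125) = -144*(16 - 1125) = -144*(-1109) = 159696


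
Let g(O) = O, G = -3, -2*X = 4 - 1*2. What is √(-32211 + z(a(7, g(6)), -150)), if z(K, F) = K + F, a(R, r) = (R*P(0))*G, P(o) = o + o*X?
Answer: I*√32361 ≈ 179.89*I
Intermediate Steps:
X = -1 (X = -(4 - 1*2)/2 = -(4 - 2)/2 = -½*2 = -1)
P(o) = 0 (P(o) = o + o*(-1) = o - o = 0)
a(R, r) = 0 (a(R, r) = (R*0)*(-3) = 0*(-3) = 0)
z(K, F) = F + K
√(-32211 + z(a(7, g(6)), -150)) = √(-32211 + (-150 + 0)) = √(-32211 - 150) = √(-32361) = I*√32361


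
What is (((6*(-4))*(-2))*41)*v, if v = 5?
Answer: 9840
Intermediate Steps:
(((6*(-4))*(-2))*41)*v = (((6*(-4))*(-2))*41)*5 = (-24*(-2)*41)*5 = (48*41)*5 = 1968*5 = 9840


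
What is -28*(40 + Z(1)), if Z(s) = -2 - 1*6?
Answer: -896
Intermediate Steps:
Z(s) = -8 (Z(s) = -2 - 6 = -8)
-28*(40 + Z(1)) = -28*(40 - 8) = -28*32 = -896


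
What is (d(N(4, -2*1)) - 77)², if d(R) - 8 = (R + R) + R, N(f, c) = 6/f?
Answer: 16641/4 ≈ 4160.3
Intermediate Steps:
d(R) = 8 + 3*R (d(R) = 8 + ((R + R) + R) = 8 + (2*R + R) = 8 + 3*R)
(d(N(4, -2*1)) - 77)² = ((8 + 3*(6/4)) - 77)² = ((8 + 3*(6*(¼))) - 77)² = ((8 + 3*(3/2)) - 77)² = ((8 + 9/2) - 77)² = (25/2 - 77)² = (-129/2)² = 16641/4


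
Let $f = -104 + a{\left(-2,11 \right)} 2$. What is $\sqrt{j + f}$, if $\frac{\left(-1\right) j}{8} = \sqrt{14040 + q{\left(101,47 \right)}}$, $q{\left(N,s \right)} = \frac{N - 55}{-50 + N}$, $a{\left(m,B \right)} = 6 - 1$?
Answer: $\frac{\sqrt{-244494 - 2856 \sqrt{745314}}}{51} \approx 32.279 i$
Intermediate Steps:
$a{\left(m,B \right)} = 5$
$f = -94$ ($f = -104 + 5 \cdot 2 = -104 + 10 = -94$)
$q{\left(N,s \right)} = \frac{-55 + N}{-50 + N}$
$j = - \frac{56 \sqrt{745314}}{51}$ ($j = - 8 \sqrt{14040 + \frac{-55 + 101}{-50 + 101}} = - 8 \sqrt{14040 + \frac{1}{51} \cdot 46} = - 8 \sqrt{14040 + \frac{46}{51}} = - 8 \sqrt{\frac{716086}{51}} = - 8 \frac{7 \sqrt{745314}}{51} = - \frac{56 \sqrt{745314}}{51} \approx -947.95$)
$\sqrt{j + f} = \sqrt{- \frac{56 \sqrt{745314}}{51} - 94} = \sqrt{-94 - \frac{56 \sqrt{745314}}{51}}$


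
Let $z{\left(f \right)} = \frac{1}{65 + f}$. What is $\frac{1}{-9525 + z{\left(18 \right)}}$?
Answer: $- \frac{83}{790574} \approx -0.00010499$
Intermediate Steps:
$\frac{1}{-9525 + z{\left(18 \right)}} = \frac{1}{-9525 + \frac{1}{65 + 18}} = \frac{1}{-9525 + \frac{1}{83}} = \frac{1}{- \frac{790574}{83}} = - \frac{83}{790574}$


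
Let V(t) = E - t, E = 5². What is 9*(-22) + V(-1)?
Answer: -172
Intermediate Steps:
E = 25
V(t) = 25 - t
9*(-22) + V(-1) = 9*(-22) + (25 - 1*(-1)) = -198 + (25 + 1) = -198 + 26 = -172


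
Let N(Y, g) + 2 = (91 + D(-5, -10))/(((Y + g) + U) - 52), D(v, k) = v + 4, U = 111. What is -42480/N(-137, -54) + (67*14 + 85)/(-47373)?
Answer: 250129099/15791 ≈ 15840.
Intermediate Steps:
D(v, k) = 4 + v
N(Y, g) = -2 + 90/(59 + Y + g) (N(Y, g) = -2 + (91 + (4 - 5))/(((Y + g) + 111) - 52) = -2 + (91 - 1)/((111 + Y + g) - 52) = -2 + 90/(59 + Y + g))
-42480/N(-137, -54) + (67*14 + 85)/(-47373) = -42480*(59 - 137 - 54)/(2*(-14 - 1*(-137) - 1*(-54))) + (67*14 + 85)/(-47373) = -42480*(-66/(-14 + 137 + 54)) + (938 + 85)*(-1/47373) = -42480/(2*(-1/132)*177) + 1023*(-1/47373) = -42480/(-59/22) - 341/15791 = -42480*(-22/59) - 341/15791 = 15840 - 341/15791 = 250129099/15791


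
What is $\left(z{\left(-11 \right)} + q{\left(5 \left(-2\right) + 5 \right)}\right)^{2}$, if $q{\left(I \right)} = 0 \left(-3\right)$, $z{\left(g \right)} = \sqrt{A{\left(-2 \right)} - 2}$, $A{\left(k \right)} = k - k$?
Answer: $-2$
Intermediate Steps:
$A{\left(k \right)} = 0$
$z{\left(g \right)} = i \sqrt{2}$ ($z{\left(g \right)} = \sqrt{0 - 2} = \sqrt{-2} = i \sqrt{2}$)
$q{\left(I \right)} = 0$
$\left(z{\left(-11 \right)} + q{\left(5 \left(-2\right) + 5 \right)}\right)^{2} = \left(i \sqrt{2} + 0\right)^{2} = \left(i \sqrt{2}\right)^{2} = -2$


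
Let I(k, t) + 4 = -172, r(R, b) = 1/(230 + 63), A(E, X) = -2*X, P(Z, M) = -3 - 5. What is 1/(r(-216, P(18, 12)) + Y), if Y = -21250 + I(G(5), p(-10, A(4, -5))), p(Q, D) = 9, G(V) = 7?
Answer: -293/6277817 ≈ -4.6672e-5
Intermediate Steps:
P(Z, M) = -8
r(R, b) = 1/293
I(k, t) = -176 (I(k, t) = -4 - 172 = -176)
Y = -21426 (Y = -21250 - 176 = -21426)
1/(r(-216, P(18, 12)) + Y) = 1/(1/293 - 21426) = 1/(-6277817/293) = -293/6277817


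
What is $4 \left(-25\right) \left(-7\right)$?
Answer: $700$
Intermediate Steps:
$4 \left(-25\right) \left(-7\right) = \left(-100\right) \left(-7\right) = 700$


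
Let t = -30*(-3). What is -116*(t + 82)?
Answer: -19952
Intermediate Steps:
t = 90
-116*(t + 82) = -116*(90 + 82) = -116*172 = -19952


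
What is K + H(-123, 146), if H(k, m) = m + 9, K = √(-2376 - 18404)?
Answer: 155 + 2*I*√5195 ≈ 155.0 + 144.15*I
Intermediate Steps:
K = 2*I*√5195 (K = √(-20780) = 2*I*√5195 ≈ 144.15*I)
H(k, m) = 9 + m
K + H(-123, 146) = 2*I*√5195 + (9 + 146) = 2*I*√5195 + 155 = 155 + 2*I*√5195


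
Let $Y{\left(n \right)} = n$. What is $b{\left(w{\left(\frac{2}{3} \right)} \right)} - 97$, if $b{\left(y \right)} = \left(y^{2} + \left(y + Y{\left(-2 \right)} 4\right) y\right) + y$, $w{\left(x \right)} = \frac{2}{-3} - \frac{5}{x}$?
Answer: $\frac{842}{9} \approx 93.556$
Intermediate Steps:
$w{\left(x \right)} = - \frac{2}{3} - \frac{5}{x}$ ($w{\left(x \right)} = 2 \left(- \frac{1}{3}\right) - \frac{5}{x} = - \frac{2}{3} - \frac{5}{x}$)
$b{\left(y \right)} = y + y^{2} + y \left(-8 + y\right)$ ($b{\left(y \right)} = \left(y^{2} + \left(y - 8\right) y\right) + y = \left(y^{2} + \left(-8 + y\right) y\right) + y = \left(y^{2} + y \left(-8 + y\right)\right) + y = y + y^{2} + y \left(-8 + y\right)$)
$b{\left(w{\left(\frac{2}{3} \right)} \right)} - 97 = \left(- \frac{2}{3} - \frac{5}{2 \cdot \frac{1}{3}}\right) \left(-7 + 2 \left(- \frac{2}{3} - \frac{5}{2 \cdot \frac{1}{3}}\right)\right) - 97 = \left(- \frac{2}{3} - \frac{5}{\frac{2}{3}}\right) \left(-7 + 2 \left(- \frac{2}{3} - \frac{5}{\frac{2}{3}}\right)\right) - 97 = \left(- \frac{2}{3} - \frac{15}{2}\right) \left(-7 + 2 \left(- \frac{2}{3} - \frac{15}{2}\right)\right) - 97 = - \frac{49 \left(-7 + 2 \left(- \frac{49}{6}\right)\right)}{6} - 97 = - \frac{49 \left(-7 - \frac{49}{3}\right)}{6} - 97 = \left(- \frac{49}{6}\right) \left(- \frac{70}{3}\right) - 97 = \frac{1715}{9} - 97 = \frac{842}{9}$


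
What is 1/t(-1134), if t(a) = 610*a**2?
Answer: 1/784433160 ≈ 1.2748e-9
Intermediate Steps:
1/t(-1134) = 1/(610*(-1134)**2) = 1/(610*1285956) = 1/784433160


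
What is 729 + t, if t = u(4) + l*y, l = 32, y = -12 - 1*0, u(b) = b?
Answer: 349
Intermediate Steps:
y = -12 (y = -12 + 0 = -12)
t = -380 (t = 4 + 32*(-12) = 4 - 384 = -380)
729 + t = 729 - 380 = 349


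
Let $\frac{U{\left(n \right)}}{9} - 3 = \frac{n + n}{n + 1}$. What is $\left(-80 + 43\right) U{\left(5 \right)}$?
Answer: $-1554$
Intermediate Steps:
$U{\left(n \right)} = 27 + \frac{18 n}{1 + n}$ ($U{\left(n \right)} = 27 + 9 \frac{n + n}{n + 1} = 27 + 9 \frac{2 n}{1 + n} = 27 + \frac{18 n}{1 + n}$)
$\left(-80 + 43\right) U{\left(5 \right)} = \left(-80 + 43\right) \frac{9 \left(3 + 5 \cdot 5\right)}{1 + 5} = - 37 \frac{9 \left(3 + 25\right)}{6} = - 37 \cdot 9 \cdot \frac{1}{6} \cdot 28 = \left(-37\right) 42 = -1554$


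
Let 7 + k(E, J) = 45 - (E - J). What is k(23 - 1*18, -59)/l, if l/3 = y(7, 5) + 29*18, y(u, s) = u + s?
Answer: -13/801 ≈ -0.016230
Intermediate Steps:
k(E, J) = 38 + J - E (k(E, J) = -7 + (45 - (E - J)) = -7 + (45 + (J - E)) = -7 + (45 + J - E) = 38 + J - E)
y(u, s) = s + u
l = 1602 (l = 3*((5 + 7) + 29*18) = 3*(12 + 522) = 3*534 = 1602)
k(23 - 1*18, -59)/l = (38 - 59 - (23 - 1*18))/1602 = (38 - 59 - (23 - 18))*(1/1602) = (38 - 59 - 1*5)*(1/1602) = (38 - 59 - 5)*(1/1602) = -26*1/1602 = -13/801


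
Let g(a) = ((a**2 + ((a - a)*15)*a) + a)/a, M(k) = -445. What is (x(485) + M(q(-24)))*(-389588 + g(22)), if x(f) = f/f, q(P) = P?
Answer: 172966860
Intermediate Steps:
x(f) = 1
g(a) = (a + a**2)/a (g(a) = ((a**2 + (0*15)*a) + a)/a = ((a**2 + 0*a) + a)/a = ((a**2 + 0) + a)/a = (a**2 + a)/a = (a + a**2)/a)
(x(485) + M(q(-24)))*(-389588 + g(22)) = (1 - 445)*(-389588 + (1 + 22)) = -444*(-389588 + 23) = -444*(-389565) = 172966860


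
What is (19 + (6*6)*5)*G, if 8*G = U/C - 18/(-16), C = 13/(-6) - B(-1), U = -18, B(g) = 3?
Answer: 227457/1984 ≈ 114.65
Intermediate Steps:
C = -31/6 (C = 13/(-6) - 1*3 = 13*(-⅙) - 3 = -13/6 - 3 = -31/6 ≈ -5.1667)
G = 1143/1984 (G = (-18/(-31/6) - 18/(-16))/8 = (-18*(-6/31) - 18*(-1/16))/8 = (108/31 + 9/8)/8 = (⅛)*(1143/248) = 1143/1984 ≈ 0.57611)
(19 + (6*6)*5)*G = (19 + (6*6)*5)*(1143/1984) = (19 + 36*5)*(1143/1984) = (19 + 180)*(1143/1984) = 199*(1143/1984) = 227457/1984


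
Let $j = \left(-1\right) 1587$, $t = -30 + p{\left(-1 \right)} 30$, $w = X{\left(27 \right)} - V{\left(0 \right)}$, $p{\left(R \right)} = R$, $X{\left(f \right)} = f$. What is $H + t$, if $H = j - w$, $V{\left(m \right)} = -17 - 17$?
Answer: $-1708$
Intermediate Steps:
$V{\left(m \right)} = -34$
$w = 61$ ($w = 27 - -34 = 27 + 34 = 61$)
$t = -60$ ($t = -30 - 30 = -60$)
$j = -1587$
$H = -1648$ ($H = -1587 - 61 = -1648$)
$H + t = -1648 - 60 = -1708$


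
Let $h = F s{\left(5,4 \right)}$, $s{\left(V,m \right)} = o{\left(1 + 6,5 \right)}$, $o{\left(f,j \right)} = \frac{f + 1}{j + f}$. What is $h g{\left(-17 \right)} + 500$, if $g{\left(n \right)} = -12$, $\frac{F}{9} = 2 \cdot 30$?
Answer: $-3820$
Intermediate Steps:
$o{\left(f,j \right)} = \frac{1 + f}{f + j}$
$s{\left(V,m \right)} = \frac{2}{3}$ ($s{\left(V,m \right)} = \frac{1 + \left(1 + 6\right)}{\left(1 + 6\right) + 5} = \frac{1 + 7}{7 + 5} = \frac{1}{12} \cdot 8 = \frac{2}{3}$)
$F = 540$ ($F = 9 \cdot 2 \cdot 30 = 9 \cdot 60 = 540$)
$h = 360$ ($h = 540 \cdot \frac{2}{3} = 360$)
$h g{\left(-17 \right)} + 500 = 360 \left(-12\right) + 500 = -4320 + 500 = -3820$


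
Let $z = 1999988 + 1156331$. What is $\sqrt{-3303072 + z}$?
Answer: $i \sqrt{146753} \approx 383.08 i$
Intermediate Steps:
$z = 3156319$
$\sqrt{-3303072 + z} = \sqrt{-3303072 + 3156319} = \sqrt{-146753} = i \sqrt{146753}$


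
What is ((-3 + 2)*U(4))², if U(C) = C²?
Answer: 256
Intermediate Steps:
((-3 + 2)*U(4))² = ((-3 + 2)*4²)² = (-1*16)² = (-16)² = 256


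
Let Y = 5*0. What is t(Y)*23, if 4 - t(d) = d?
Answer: 92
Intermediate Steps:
Y = 0
t(d) = 4 - d
t(Y)*23 = (4 - 1*0)*23 = (4 + 0)*23 = 4*23 = 92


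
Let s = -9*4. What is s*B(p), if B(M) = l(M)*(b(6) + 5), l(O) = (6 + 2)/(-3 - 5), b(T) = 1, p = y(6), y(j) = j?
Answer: 216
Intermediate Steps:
p = 6
s = -36
l(O) = -1 (l(O) = 8/(-8) = 8*(-⅛) = -1)
B(M) = -6 (B(M) = -(1 + 5) = -1*6 = -6)
s*B(p) = -36*(-6) = 216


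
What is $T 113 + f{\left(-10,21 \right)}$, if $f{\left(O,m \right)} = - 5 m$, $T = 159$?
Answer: $17862$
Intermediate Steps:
$T 113 + f{\left(-10,21 \right)} = 159 \cdot 113 - 105 = 17967 - 105 = 17862$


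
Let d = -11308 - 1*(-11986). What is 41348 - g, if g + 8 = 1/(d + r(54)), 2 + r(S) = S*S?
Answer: 148550751/3592 ≈ 41356.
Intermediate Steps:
r(S) = -2 + S² (r(S) = -2 + S*S = -2 + S²)
d = 678 (d = -11308 + 11986 = 678)
g = -28735/3592 (g = -8 + 1/(678 + (-2 + 54²)) = -8 + 1/(678 + (-2 + 2916)) = -8 + 1/(678 + 2914) = -8 + 1/3592 = -28735/3592 ≈ -7.9997)
41348 - g = 41348 - 1*(-28735/3592) = 41348 + 28735/3592 = 148550751/3592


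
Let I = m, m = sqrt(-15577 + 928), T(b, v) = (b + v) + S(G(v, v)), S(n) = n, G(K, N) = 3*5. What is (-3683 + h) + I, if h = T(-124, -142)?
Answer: -3934 + I*sqrt(14649) ≈ -3934.0 + 121.03*I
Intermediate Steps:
G(K, N) = 15
T(b, v) = 15 + b + v (T(b, v) = (b + v) + 15 = 15 + b + v)
h = -251 (h = 15 - 124 - 142 = -251)
m = I*sqrt(14649) (m = sqrt(-14649) = I*sqrt(14649) ≈ 121.03*I)
I = I*sqrt(14649) ≈ 121.03*I
(-3683 + h) + I = (-3683 - 251) + I*sqrt(14649) = -3934 + I*sqrt(14649)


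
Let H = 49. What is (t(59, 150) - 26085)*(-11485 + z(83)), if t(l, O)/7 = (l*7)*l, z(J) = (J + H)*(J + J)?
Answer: 1506534668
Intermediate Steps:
z(J) = 2*J*(49 + J) (z(J) = (J + 49)*(J + J) = (49 + J)*(2*J) = 2*J*(49 + J))
t(l, O) = 49*l² (t(l, O) = 7*((l*7)*l) = 7*((7*l)*l) = 7*(7*l²) = 49*l²)
(t(59, 150) - 26085)*(-11485 + z(83)) = (49*59² - 26085)*(-11485 + 2*83*(49 + 83)) = (49*3481 - 26085)*(-11485 + 2*83*132) = (170569 - 26085)*(-11485 + 21912) = 144484*10427 = 1506534668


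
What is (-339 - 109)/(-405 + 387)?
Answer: 224/9 ≈ 24.889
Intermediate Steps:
(-339 - 109)/(-405 + 387) = -448/(-18) = -448*(-1/18) = 224/9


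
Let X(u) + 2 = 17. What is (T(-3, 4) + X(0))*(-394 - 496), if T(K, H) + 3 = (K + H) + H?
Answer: -15130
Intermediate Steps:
T(K, H) = -3 + K + 2*H (T(K, H) = -3 + ((K + H) + H) = -3 + ((H + K) + H) = -3 + (K + 2*H) = -3 + K + 2*H)
X(u) = 15 (X(u) = -2 + 17 = 15)
(T(-3, 4) + X(0))*(-394 - 496) = ((-3 - 3 + 2*4) + 15)*(-394 - 496) = ((-3 - 3 + 8) + 15)*(-890) = (2 + 15)*(-890) = 17*(-890) = -15130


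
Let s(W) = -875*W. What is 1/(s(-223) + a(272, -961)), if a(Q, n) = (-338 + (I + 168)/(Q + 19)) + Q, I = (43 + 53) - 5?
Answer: 291/56762428 ≈ 5.1266e-6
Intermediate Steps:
I = 91 (I = 96 - 5 = 91)
a(Q, n) = -338 + Q + 259/(19 + Q) (a(Q, n) = (-338 + (91 + 168)/(Q + 19)) + Q = (-338 + 259/(19 + Q)) + Q = -338 + Q + 259/(19 + Q))
1/(s(-223) + a(272, -961)) = 1/(-875*(-223) + (-6163 + 272² - 319*272)/(19 + 272)) = 1/(195125 + (-6163 + 73984 - 86768)/291) = 1/(195125 + (1/291)*(-18947)) = 1/(195125 - 18947/291) = 1/(56762428/291) = 291/56762428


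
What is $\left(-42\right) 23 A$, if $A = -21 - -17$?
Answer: $3864$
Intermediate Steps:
$A = -4$ ($A = -21 + 17 = -4$)
$\left(-42\right) 23 A = \left(-42\right) 23 \left(-4\right) = \left(-966\right) \left(-4\right) = 3864$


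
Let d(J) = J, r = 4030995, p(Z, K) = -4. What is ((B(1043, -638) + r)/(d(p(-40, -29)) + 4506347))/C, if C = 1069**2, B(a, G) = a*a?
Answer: 5118844/5149673033023 ≈ 9.9401e-7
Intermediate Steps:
B(a, G) = a**2
C = 1142761
((B(1043, -638) + r)/(d(p(-40, -29)) + 4506347))/C = ((1043**2 + 4030995)/(-4 + 4506347))/1142761 = ((1087849 + 4030995)/4506343)*(1/1142761) = (5118844*(1/4506343))*(1/1142761) = (5118844/4506343)*(1/1142761) = 5118844/5149673033023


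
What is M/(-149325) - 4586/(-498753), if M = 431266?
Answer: -6497285056/2256857325 ≈ -2.8789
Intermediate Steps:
M/(-149325) - 4586/(-498753) = 431266/(-149325) - 4586/(-498753) = 431266*(-1/149325) - 4586*(-1/498753) = -39206/13575 + 4586/498753 = -6497285056/2256857325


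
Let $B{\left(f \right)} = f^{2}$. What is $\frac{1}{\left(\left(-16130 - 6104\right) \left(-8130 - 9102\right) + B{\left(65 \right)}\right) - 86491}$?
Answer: $\frac{1}{383054022} \approx 2.6106 \cdot 10^{-9}$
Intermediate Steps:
$\frac{1}{\left(\left(-16130 - 6104\right) \left(-8130 - 9102\right) + B{\left(65 \right)}\right) - 86491} = \frac{1}{\left(\left(-16130 - 6104\right) \left(-8130 - 9102\right) + 65^{2}\right) - 86491} = \frac{1}{\left(\left(-22234\right) \left(-17232\right) + 4225\right) - 86491} = \frac{1}{\left(383136288 + 4225\right) - 86491} = \frac{1}{383140513 - 86491} = \frac{1}{383054022}$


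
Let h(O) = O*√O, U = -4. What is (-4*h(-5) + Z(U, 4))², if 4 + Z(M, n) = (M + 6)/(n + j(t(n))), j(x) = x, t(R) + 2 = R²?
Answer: -160775/81 - 1400*I*√5/9 ≈ -1984.9 - 347.83*I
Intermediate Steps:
t(R) = -2 + R²
Z(M, n) = -4 + (6 + M)/(-2 + n + n²) (Z(M, n) = -4 + (M + 6)/(n + (-2 + n²)) = -4 + (6 + M)/(-2 + n + n²))
h(O) = O^(3/2)
(-4*h(-5) + Z(U, 4))² = (-(-20)*I*√5 + (14 - 4 - 4*4 - 4*4²)/(-2 + 4 + 4²))² = (-(-20)*I*√5 + (14 - 4 - 16 - 4*16)/(-2 + 4 + 16))² = (20*I*√5 + (14 - 4 - 16 - 64)/18)² = (20*I*√5 + (1/18)*(-70))² = (20*I*√5 - 35/9)² = (-35/9 + 20*I*√5)²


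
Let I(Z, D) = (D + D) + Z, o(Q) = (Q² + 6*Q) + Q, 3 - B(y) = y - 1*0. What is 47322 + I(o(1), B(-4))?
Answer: 47344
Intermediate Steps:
B(y) = 3 - y (B(y) = 3 - (y - 1*0) = 3 - (y + 0) = 3 - y)
o(Q) = Q² + 7*Q
I(Z, D) = Z + 2*D (I(Z, D) = 2*D + Z = Z + 2*D)
47322 + I(o(1), B(-4)) = 47322 + (1*(7 + 1) + 2*(3 - 1*(-4))) = 47322 + (1*8 + 2*(3 + 4)) = 47322 + (8 + 2*7) = 47322 + (8 + 14) = 47322 + 22 = 47344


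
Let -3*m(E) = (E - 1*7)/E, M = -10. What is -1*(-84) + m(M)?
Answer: 2503/30 ≈ 83.433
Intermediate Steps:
m(E) = -(-7 + E)/(3*E) (m(E) = -(E - 1*7)/(3*E) = -(E - 7)/(3*E) = -(-7 + E)/(3*E))
-1*(-84) + m(M) = -1*(-84) + (⅓)*(7 - 1*(-10))/(-10) = 84 + (⅓)*(-⅒)*(7 + 10) = 84 + (⅓)*(-⅒)*17 = 84 - 17/30 = 2503/30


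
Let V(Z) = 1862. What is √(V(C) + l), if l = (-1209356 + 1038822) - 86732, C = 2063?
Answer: 2*I*√63851 ≈ 505.38*I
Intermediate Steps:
l = -257266 (l = -170534 - 86732 = -257266)
√(V(C) + l) = √(1862 - 257266) = √(-255404) = 2*I*√63851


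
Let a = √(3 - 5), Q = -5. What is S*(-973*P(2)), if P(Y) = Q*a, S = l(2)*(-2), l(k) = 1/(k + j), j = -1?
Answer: -9730*I*√2 ≈ -13760.0*I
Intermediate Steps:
a = I*√2 (a = √(-2) = I*√2 ≈ 1.4142*I)
l(k) = 1/(-1 + k) (l(k) = 1/(k - 1) = 1/(-1 + k))
S = -2 (S = -2/(-1 + 2) = -2/1 = 1*(-2) = -2)
P(Y) = -5*I*√2
S*(-973*P(2)) = -(-1946)*(-5*I*√2) = -9730*I*√2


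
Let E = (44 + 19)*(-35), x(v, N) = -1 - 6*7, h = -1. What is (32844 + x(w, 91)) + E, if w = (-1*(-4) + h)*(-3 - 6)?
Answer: 30596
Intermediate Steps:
w = -27 (w = (-1*(-4) - 1)*(-3 - 6) = (4 - 1)*(-9) = 3*(-9) = -27)
x(v, N) = -43 (x(v, N) = -1 - 42 = -43)
E = -2205 (E = 63*(-35) = -2205)
(32844 + x(w, 91)) + E = (32844 - 43) - 2205 = 32801 - 2205 = 30596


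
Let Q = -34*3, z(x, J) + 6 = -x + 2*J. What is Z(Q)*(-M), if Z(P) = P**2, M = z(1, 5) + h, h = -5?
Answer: 20808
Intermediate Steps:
z(x, J) = -6 - x + 2*J (z(x, J) = -6 + (-x + 2*J) = -6 - x + 2*J)
M = -2 (M = (-6 - 1*1 + 2*5) - 5 = (-6 - 1 + 10) - 5 = 3 - 5 = -2)
Q = -102
Z(Q)*(-M) = (-102)**2*(-1*(-2)) = 10404*2 = 20808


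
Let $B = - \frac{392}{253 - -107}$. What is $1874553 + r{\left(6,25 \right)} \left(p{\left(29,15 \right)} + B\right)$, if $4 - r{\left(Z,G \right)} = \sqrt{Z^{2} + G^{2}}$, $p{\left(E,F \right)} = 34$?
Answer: $\frac{84360809}{45} - \frac{1481 \sqrt{661}}{45} \approx 1.8738 \cdot 10^{6}$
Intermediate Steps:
$B = - \frac{49}{45}$ ($B = - \frac{392}{253 + 107} = - \frac{392}{360} = \left(-392\right) \frac{1}{360} = - \frac{49}{45} \approx -1.0889$)
$r{\left(Z,G \right)} = 4 - \sqrt{G^{2} + Z^{2}}$ ($r{\left(Z,G \right)} = 4 - \sqrt{Z^{2} + G^{2}} = 4 - \sqrt{G^{2} + Z^{2}}$)
$1874553 + r{\left(6,25 \right)} \left(p{\left(29,15 \right)} + B\right) = 1874553 + \left(4 - \sqrt{25^{2} + 6^{2}}\right) \left(34 - \frac{49}{45}\right) = 1874553 + \left(4 - \sqrt{625 + 36}\right) \frac{1481}{45} = 1874553 + \left(4 - \sqrt{661}\right) \frac{1481}{45} = 1874553 + \left(\frac{5924}{45} - \frac{1481 \sqrt{661}}{45}\right) = \frac{84360809}{45} - \frac{1481 \sqrt{661}}{45}$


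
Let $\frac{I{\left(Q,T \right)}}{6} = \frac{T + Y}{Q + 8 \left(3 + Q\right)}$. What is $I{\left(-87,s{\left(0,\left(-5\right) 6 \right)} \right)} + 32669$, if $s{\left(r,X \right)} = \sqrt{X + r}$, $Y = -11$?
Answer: $\frac{751389}{23} - \frac{2 i \sqrt{30}}{253} \approx 32669.0 - 0.043298 i$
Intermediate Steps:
$I{\left(Q,T \right)} = \frac{6 \left(-11 + T\right)}{24 + 9 Q}$ ($I{\left(Q,T \right)} = 6 \frac{T - 11}{Q + 8 \left(3 + Q\right)} = 6 \frac{-11 + T}{Q + \left(24 + 8 Q\right)} = 6 \frac{-11 + T}{24 + 9 Q} = \frac{6 \left(-11 + T\right)}{24 + 9 Q}$)
$I{\left(-87,s{\left(0,\left(-5\right) 6 \right)} \right)} + 32669 = \frac{2 \left(-11 + \sqrt{\left(-5\right) 6 + 0}\right)}{8 + 3 \left(-87\right)} + 32669 = \frac{2 \left(-11 + \sqrt{-30 + 0}\right)}{8 - 261} + 32669 = \frac{2 \left(-11 + \sqrt{-30}\right)}{-253} + 32669 = 2 \left(- \frac{1}{253}\right) \left(-11 + i \sqrt{30}\right) + 32669 = \left(\frac{2}{23} - \frac{2 i \sqrt{30}}{253}\right) + 32669 = \frac{751389}{23} - \frac{2 i \sqrt{30}}{253}$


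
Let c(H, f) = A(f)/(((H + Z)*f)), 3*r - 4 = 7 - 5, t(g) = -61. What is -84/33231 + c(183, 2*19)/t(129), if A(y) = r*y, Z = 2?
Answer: -338134/125003945 ≈ -0.0027050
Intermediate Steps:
r = 2 (r = 4/3 + (7 - 5)/3 = 4/3 + (⅓)*2 = 4/3 + ⅔ = 2)
A(y) = 2*y
c(H, f) = 2/(2 + H) (c(H, f) = (2*f)/(((H + 2)*f)) = (2*f)/(((2 + H)*f)) = (2*f)/((f*(2 + H))) = (2*f)*(1/(f*(2 + H))) = 2/(2 + H))
-84/33231 + c(183, 2*19)/t(129) = -84/33231 + (2/(2 + 183))/(-61) = -84*1/33231 + (2/185)*(-1/61) = -28/11077 + (2*(1/185))*(-1/61) = -28/11077 + (2/185)*(-1/61) = -28/11077 - 2/11285 = -338134/125003945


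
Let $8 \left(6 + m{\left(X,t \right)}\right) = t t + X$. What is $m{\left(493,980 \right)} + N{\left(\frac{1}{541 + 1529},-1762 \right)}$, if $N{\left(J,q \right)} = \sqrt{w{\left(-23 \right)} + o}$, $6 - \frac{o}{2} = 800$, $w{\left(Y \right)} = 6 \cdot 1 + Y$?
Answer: $\frac{960845}{8} + i \sqrt{1605} \approx 1.2011 \cdot 10^{5} + 40.062 i$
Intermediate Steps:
$m{\left(X,t \right)} = -6 + \frac{X}{8} + \frac{t^{2}}{8}$ ($m{\left(X,t \right)} = -6 + \frac{t t + X}{8} = -6 + \frac{t^{2} + X}{8} = -6 + \frac{X + t^{2}}{8} = -6 + \left(\frac{X}{8} + \frac{t^{2}}{8}\right) = -6 + \frac{X}{8} + \frac{t^{2}}{8}$)
$w{\left(Y \right)} = 6 + Y$
$o = -1588$ ($o = 12 - 1600 = -1588$)
$N{\left(J,q \right)} = i \sqrt{1605}$ ($N{\left(J,q \right)} = \sqrt{\left(6 - 23\right) - 1588} = \sqrt{-17 - 1588} = \sqrt{-1605} = i \sqrt{1605}$)
$m{\left(493,980 \right)} + N{\left(\frac{1}{541 + 1529},-1762 \right)} = \left(-6 + \frac{1}{8} \cdot 493 + \frac{980^{2}}{8}\right) + i \sqrt{1605} = \left(-6 + \frac{493}{8} + \frac{1}{8} \cdot 960400\right) + i \sqrt{1605} = \left(-6 + \frac{493}{8} + 120050\right) + i \sqrt{1605} = \frac{960845}{8} + i \sqrt{1605}$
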